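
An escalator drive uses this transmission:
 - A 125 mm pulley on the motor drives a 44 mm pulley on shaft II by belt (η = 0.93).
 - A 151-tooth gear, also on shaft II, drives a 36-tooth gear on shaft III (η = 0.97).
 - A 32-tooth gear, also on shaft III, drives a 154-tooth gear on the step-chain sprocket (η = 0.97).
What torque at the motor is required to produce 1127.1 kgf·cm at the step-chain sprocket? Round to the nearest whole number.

Overall ratio R = 0.352 × 0.23841 × 4.8125 = 0.40387; overall efficiency η = 0.93 × 0.97 × 0.97 = 0.8750.
Input torque = output torque / (R × η) = 1127.1 / (0.40387 × 0.8750) = 3189.3 kgf·cm.

3189 kgf·cm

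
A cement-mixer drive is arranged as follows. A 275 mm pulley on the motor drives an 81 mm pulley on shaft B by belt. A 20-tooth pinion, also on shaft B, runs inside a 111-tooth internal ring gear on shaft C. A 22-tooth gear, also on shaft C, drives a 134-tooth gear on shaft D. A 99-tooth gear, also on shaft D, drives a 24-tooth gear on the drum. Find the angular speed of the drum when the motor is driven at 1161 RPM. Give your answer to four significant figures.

the motor → shaft B (belt, 81/275): 1161 ÷ 0.29455 = 3941.7 RPM
shaft B → shaft C (internal gear, 111/20): 3941.7 ÷ 5.55 = 710.21 RPM
shaft C → shaft D (gear mesh, 134/22): 710.21 ÷ 6.0909 = 116.6 RPM
shaft D → the drum (gear mesh, 24/99): 116.6 ÷ 0.24242 = 480.98 RPM

481.0 RPM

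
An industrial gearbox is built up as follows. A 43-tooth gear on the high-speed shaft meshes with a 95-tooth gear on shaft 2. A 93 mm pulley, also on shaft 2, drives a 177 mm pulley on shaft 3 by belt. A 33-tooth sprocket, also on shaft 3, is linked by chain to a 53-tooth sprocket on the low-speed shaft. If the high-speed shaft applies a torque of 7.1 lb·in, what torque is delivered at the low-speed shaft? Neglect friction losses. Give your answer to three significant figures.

After the gear mesh (95/43): 7.1 × 2.2093 = 15.686 lb·in
After the belt (177/93): 15.686 × 1.9032 = 29.854 lb·in
After the chain (53/33): 29.854 × 1.6061 = 47.947 lb·in

47.9 lb·in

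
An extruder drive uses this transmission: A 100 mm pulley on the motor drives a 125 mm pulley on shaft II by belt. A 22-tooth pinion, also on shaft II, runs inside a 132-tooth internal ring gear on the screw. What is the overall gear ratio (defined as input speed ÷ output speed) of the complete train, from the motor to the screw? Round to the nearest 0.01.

7.50

Each stage contributes driven/driver: belt 125/100 = 1.25, internal gear 132/22 = 6.
Overall: 1.25 × 6 = 7.5.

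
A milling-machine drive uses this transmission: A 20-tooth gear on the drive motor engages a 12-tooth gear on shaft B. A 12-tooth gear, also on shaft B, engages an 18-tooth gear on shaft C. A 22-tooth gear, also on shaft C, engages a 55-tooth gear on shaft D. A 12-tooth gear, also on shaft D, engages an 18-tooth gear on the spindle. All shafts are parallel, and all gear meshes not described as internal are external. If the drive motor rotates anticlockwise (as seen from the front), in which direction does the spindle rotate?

anticlockwise

the drive motor → shaft B: external mesh, 1 reversal → CW.
shaft B → shaft C: external mesh, 1 reversal → CCW.
shaft C → shaft D: external mesh, 1 reversal → CW.
shaft D → the spindle: external mesh, 1 reversal → CCW.
4 reversals in total — an even number — so the spindle turns the same way as the drive motor.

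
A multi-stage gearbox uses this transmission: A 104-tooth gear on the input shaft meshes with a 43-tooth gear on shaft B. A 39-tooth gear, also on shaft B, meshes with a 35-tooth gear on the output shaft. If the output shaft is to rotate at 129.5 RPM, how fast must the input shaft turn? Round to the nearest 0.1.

Overall ratio R = 0.41346 × 0.89744 = 0.37106.
Required input speed = output speed × R = 129.5 × 0.37106 = 48.052 RPM.

48.1 RPM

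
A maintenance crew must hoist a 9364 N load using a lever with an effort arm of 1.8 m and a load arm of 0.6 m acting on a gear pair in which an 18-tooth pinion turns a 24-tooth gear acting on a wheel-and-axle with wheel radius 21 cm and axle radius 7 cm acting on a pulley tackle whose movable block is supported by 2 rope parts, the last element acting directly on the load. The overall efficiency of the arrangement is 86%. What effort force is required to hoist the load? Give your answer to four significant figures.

Lever MA = effort arm / load arm = 1.8/0.6 = 3.
Gear pair MA = 24/18 = 1.3333.
Wheel-and-axle MA = R/r = 21/7 = 3.
Block-and-tackle MA = number of supporting rope parts = 2.
Combined ideal MA = 3 × 1.3333 × 3 × 2 = 24.
Actual MA = 24 × 0.86 = 20.64.
Effort = load / actual MA = 9364 / 20.64 = 453.68 N.

453.7 N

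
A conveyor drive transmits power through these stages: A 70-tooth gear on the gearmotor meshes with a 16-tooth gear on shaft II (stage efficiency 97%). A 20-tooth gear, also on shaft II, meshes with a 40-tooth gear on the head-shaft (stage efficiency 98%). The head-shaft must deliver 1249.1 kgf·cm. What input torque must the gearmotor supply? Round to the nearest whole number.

2874 kgf·cm

Overall ratio R = 0.22857 × 2 = 0.45714; overall efficiency η = 0.97 × 0.98 = 0.9506.
Input torque = output torque / (R × η) = 1249.1 / (0.45714 × 0.9506) = 2874.4 kgf·cm.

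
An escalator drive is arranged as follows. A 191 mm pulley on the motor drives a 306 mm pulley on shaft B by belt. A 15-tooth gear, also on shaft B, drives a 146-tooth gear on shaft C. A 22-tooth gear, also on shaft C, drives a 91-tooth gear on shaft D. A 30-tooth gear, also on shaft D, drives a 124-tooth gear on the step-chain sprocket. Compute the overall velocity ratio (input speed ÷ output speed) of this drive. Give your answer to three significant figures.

Each stage contributes driven/driver: belt 306/191 = 1.6021, gear mesh 146/15 = 9.7333, gear mesh 91/22 = 4.1364, gear mesh 124/30 = 4.1333.
Overall: 1.6021 × 9.7333 × 4.1364 × 4.1333 = 266.61.

267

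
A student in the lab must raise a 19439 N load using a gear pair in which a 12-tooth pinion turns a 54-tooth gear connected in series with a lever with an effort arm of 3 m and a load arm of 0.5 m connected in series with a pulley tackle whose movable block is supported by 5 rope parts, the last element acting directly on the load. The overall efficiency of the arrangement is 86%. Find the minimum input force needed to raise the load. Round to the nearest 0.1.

167.4 N

Gear pair MA = 54/12 = 4.5.
Lever MA = effort arm / load arm = 3/0.5 = 6.
Block-and-tackle MA = number of supporting rope parts = 5.
Combined ideal MA = 4.5 × 6 × 5 = 135.
Actual MA = 135 × 0.86 = 116.1.
Effort = load / actual MA = 19439 / 116.1 = 167.43 N.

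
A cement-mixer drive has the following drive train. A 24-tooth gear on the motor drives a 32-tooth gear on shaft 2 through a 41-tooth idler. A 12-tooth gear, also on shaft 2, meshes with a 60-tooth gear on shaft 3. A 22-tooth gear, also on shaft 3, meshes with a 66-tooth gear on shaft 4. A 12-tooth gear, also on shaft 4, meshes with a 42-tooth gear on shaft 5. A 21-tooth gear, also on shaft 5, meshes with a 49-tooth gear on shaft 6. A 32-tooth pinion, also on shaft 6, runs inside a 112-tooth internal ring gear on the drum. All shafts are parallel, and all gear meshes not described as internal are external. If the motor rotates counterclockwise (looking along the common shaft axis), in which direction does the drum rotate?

the motor → shaft 2: driver → idler → driven is 2 external meshes, 2 reversals → CCW.
shaft 2 → shaft 3: external mesh, 1 reversal → CW.
shaft 3 → shaft 4: external mesh, 1 reversal → CCW.
shaft 4 → shaft 5: external mesh, 1 reversal → CW.
shaft 5 → shaft 6: external mesh, 1 reversal → CCW.
shaft 6 → the drum: internal mesh, same direction → CCW.
6 reversals in total — an even number — so the drum turns the same way as the motor.

counterclockwise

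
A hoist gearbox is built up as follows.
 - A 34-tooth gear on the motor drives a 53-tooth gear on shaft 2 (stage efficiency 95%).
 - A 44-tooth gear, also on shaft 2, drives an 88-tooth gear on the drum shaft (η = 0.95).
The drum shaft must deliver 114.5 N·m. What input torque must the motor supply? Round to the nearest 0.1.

40.7 N·m

Overall ratio R = 1.5588 × 2 = 3.1176; overall efficiency η = 0.95 × 0.95 = 0.9025.
Input torque = output torque / (R × η) = 114.5 / (3.1176 × 0.9025) = 40.694 N·m.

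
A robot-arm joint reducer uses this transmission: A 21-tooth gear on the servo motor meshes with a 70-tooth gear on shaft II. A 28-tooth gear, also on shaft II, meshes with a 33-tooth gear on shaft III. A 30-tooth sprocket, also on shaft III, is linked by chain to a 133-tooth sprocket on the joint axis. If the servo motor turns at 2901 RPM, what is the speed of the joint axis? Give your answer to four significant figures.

the servo motor → shaft II (gear mesh, 70/21): 2901 ÷ 3.3333 = 870.3 RPM
shaft II → shaft III (gear mesh, 33/28): 870.3 ÷ 1.1786 = 738.44 RPM
shaft III → the joint axis (chain, 133/30): 738.44 ÷ 4.4333 = 166.56 RPM

166.6 RPM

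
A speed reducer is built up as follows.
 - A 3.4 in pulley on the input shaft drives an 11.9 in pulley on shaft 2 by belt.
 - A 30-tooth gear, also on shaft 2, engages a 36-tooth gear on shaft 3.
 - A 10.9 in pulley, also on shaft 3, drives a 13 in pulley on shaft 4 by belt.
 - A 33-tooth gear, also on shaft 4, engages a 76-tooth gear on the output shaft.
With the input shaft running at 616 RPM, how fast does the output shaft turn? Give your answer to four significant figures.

53.40 RPM

the input shaft → shaft 2 (belt, 11.9/3.4): 616 ÷ 3.5 = 176 RPM
shaft 2 → shaft 3 (gear mesh, 36/30): 176 ÷ 1.2 = 146.67 RPM
shaft 3 → shaft 4 (belt, 13/10.9): 146.67 ÷ 1.1927 = 122.97 RPM
shaft 4 → the output shaft (gear mesh, 76/33): 122.97 ÷ 2.303 = 53.397 RPM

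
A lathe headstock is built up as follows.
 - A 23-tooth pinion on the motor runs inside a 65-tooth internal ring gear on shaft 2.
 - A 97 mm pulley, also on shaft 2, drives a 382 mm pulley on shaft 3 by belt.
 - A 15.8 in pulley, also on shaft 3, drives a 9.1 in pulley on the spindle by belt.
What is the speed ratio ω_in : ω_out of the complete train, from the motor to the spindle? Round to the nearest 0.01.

6.41

Each stage contributes driven/driver: internal gear 65/23 = 2.8261, belt 382/97 = 3.9381, belt 9.1/15.8 = 0.57595.
Overall: 2.8261 × 3.9381 × 0.57595 = 6.4101.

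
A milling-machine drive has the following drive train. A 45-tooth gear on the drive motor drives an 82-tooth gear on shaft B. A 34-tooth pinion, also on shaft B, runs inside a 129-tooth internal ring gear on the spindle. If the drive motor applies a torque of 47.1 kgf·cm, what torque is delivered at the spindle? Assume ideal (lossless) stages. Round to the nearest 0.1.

325.6 kgf·cm

Gear mesh: ratio = 82/45 = 1.8222; torque at shaft B = 47.1 × 1.8222 = 85.827 kgf·cm.
Internal gear: ratio = 129/34 = 3.7941; torque at the spindle = 85.827 × 3.7941 = 325.64 kgf·cm.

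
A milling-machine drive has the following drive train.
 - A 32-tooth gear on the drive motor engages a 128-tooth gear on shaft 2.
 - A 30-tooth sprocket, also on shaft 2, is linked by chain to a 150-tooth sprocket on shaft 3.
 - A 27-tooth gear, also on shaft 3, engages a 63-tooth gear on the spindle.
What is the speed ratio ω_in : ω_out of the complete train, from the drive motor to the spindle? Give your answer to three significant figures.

Each stage contributes driven/driver: gear mesh 128/32 = 4, chain 150/30 = 5, gear mesh 63/27 = 2.3333.
Overall: 4 × 5 × 2.3333 = 46.667.

46.7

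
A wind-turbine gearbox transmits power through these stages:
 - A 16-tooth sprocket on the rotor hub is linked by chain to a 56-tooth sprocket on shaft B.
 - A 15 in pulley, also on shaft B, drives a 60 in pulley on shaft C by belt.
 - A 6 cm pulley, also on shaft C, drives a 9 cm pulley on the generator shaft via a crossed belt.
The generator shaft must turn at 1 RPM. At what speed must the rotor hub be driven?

Overall ratio R = 3.5 × 4 × 1.5 = 21.
Required input speed = output speed × R = 1 × 21 = 21 RPM.

21 RPM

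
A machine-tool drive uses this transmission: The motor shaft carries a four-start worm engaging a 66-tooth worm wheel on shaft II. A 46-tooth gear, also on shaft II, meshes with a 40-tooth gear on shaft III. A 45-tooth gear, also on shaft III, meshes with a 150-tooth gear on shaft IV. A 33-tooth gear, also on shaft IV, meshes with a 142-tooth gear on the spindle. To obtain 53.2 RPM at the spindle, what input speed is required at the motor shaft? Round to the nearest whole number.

10948 RPM

Overall ratio R = 16.5 × 0.86957 × 3.3333 × 4.303 = 205.8.
Required input speed = output speed × R = 53.2 × 205.8 = 10948 RPM.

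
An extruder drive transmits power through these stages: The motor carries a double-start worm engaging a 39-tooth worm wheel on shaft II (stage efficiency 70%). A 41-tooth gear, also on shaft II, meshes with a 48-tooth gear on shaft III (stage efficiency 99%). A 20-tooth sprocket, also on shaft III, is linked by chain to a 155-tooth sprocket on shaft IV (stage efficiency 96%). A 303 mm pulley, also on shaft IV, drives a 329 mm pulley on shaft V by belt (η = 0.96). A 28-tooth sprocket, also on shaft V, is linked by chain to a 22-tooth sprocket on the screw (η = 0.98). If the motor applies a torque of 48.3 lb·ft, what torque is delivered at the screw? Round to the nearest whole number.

4563 lb·ft

Worm: ratio = 39/2 = 19.5; torque at shaft II = 48.3 × 19.5 × 0.70 = 659.29 lb·ft.
Gear mesh: ratio = 48/41 = 1.1707; torque at shaft III = 659.29 × 1.1707 × 0.99 = 764.14 lb·ft.
Chain: ratio = 155/20 = 7.75; torque at shaft IV = 764.14 × 7.75 × 0.96 = 5685.2 lb·ft.
Belt: ratio = 329/303 = 1.0858; torque at shaft V = 5685.2 × 1.0858 × 0.96 = 5926.1 lb·ft.
Chain: ratio = 22/28 = 0.78571; torque at the screw = 5926.1 × 0.78571 × 0.98 = 4563.1 lb·ft.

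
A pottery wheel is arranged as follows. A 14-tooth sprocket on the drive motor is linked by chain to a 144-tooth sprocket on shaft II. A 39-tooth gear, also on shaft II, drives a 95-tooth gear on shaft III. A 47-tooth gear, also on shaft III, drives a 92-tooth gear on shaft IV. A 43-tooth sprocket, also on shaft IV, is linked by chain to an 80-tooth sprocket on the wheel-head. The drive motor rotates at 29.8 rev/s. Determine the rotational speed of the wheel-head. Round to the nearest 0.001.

0.327 rev/s

Chain: ratio = 144/14 = 10.286, so shaft II turns at 29.8 / 10.286 = 2.8972 rev/s.
Gear mesh: ratio = 95/39 = 2.4359, so shaft III turns at 2.8972 / 2.4359 = 1.1894 rev/s.
Gear mesh: ratio = 92/47 = 1.9574, so shaft IV turns at 1.1894 / 1.9574 = 0.60762 rev/s.
Chain: ratio = 80/43 = 1.8605, so the wheel-head turns at 0.60762 / 1.8605 = 0.3266 rev/s.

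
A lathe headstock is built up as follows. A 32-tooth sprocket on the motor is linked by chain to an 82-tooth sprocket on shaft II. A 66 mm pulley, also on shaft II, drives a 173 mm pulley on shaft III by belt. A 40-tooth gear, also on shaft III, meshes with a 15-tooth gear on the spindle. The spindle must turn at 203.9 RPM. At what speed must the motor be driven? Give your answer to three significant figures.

514 RPM

Overall ratio R = 2.5625 × 2.6212 × 0.375 = 2.5188.
Required input speed = output speed × R = 203.9 × 2.5188 = 513.59 RPM.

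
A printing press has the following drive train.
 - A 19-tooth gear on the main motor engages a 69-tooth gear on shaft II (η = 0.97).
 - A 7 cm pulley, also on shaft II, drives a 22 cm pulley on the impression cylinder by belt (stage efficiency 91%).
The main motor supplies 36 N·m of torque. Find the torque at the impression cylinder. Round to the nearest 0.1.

362.7 N·m

gear mesh 69/19 = 3.6316 → τ = 36·3.6316·0.97 = 126.81 N·m
belt 22/7 = 3.1429 → τ = 126.81·3.1429·0.91 = 362.69 N·m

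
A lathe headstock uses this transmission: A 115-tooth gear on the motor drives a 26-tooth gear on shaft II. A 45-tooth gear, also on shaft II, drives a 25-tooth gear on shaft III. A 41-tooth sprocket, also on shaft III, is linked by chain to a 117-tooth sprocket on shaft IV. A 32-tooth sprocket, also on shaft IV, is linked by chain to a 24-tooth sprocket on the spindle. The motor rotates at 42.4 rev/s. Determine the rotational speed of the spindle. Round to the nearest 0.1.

Gear mesh: ratio = 26/115 = 0.22609, so shaft II turns at 42.4 / 0.22609 = 187.54 rev/s.
Gear mesh: ratio = 25/45 = 0.55556, so shaft III turns at 187.54 / 0.55556 = 337.57 rev/s.
Chain: ratio = 117/41 = 2.8537, so shaft IV turns at 337.57 / 2.8537 = 118.29 rev/s.
Chain: ratio = 24/32 = 0.75, so the spindle turns at 118.29 / 0.75 = 157.72 rev/s.

157.7 rev/s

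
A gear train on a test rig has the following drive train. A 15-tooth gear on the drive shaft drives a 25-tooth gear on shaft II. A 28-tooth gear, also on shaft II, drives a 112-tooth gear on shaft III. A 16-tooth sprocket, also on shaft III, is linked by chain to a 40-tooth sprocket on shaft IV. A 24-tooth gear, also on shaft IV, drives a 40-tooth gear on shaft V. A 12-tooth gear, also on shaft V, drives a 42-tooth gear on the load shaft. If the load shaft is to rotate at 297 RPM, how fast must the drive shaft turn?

Overall ratio R = 1.6667 × 4 × 2.5 × 1.6667 × 3.5 = 97.222.
Required input speed = output speed × R = 297 × 97.222 = 28875 RPM.

28875 RPM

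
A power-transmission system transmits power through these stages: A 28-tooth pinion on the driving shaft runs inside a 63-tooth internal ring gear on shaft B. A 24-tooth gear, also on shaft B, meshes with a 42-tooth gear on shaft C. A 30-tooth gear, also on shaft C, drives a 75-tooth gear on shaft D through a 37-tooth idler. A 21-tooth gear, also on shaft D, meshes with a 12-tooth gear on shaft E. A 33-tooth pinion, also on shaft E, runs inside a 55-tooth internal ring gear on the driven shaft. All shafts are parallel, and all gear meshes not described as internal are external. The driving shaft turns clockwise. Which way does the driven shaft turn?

the driving shaft → shaft B: internal mesh, same direction → CW.
shaft B → shaft C: external mesh, 1 reversal → CCW.
shaft C → shaft D: driver → idler → driven is 2 external meshes, 2 reversals → CCW.
shaft D → shaft E: external mesh, 1 reversal → CW.
shaft E → the driven shaft: internal mesh, same direction → CW.
4 reversals in total — an even number — so the driven shaft turns the same way as the driving shaft.

clockwise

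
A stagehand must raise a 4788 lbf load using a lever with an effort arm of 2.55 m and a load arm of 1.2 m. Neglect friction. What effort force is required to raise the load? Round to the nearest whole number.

2253 lbf

Lever MA = effort arm / load arm = 2.55/1.2 = 2.125.
Effort = load / MA = 4788 / 2.125 = 2253.2 lbf.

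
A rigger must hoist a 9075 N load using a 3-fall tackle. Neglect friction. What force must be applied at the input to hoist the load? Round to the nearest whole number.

Block-and-tackle MA = number of supporting rope parts = 3.
Effort = load / MA = 9075 / 3 = 3025 N.

3025 N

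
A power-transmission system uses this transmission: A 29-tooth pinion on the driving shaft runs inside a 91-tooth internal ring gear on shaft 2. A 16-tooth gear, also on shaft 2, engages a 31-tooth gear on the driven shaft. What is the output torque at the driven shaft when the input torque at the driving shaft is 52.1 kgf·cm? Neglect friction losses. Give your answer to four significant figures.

internal gear 91/29 = 3.1379 → τ = 52.1·3.1379 = 163.49 kgf·cm
gear mesh 31/16 = 1.9375 → τ = 163.49·1.9375 = 316.75 kgf·cm

316.8 kgf·cm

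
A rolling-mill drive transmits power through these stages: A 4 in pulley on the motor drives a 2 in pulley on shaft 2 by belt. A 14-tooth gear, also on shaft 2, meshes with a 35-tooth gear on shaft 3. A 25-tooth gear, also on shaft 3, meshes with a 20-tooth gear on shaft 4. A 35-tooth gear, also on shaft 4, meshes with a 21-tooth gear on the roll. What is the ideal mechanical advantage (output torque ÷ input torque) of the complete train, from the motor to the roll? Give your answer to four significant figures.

Each stage contributes driven/driver: belt 2/4 = 0.5, gear mesh 35/14 = 2.5, gear mesh 20/25 = 0.8, gear mesh 21/35 = 0.6.
Overall: 0.5 × 2.5 × 0.8 × 0.6 = 0.6.

0.6000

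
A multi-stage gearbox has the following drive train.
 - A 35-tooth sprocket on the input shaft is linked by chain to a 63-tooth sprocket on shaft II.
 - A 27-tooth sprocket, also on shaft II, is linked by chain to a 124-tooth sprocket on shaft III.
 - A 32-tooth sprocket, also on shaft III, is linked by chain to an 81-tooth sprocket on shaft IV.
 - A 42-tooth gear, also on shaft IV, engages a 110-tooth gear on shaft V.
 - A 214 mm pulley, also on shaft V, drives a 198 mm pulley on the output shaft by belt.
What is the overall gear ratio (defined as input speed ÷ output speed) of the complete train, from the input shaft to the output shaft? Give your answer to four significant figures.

Each stage contributes driven/driver: chain 63/35 = 1.8, chain 124/27 = 4.5926, chain 81/32 = 2.5312, gear mesh 110/42 = 2.619, belt 198/214 = 0.92523.
Overall: 1.8 × 4.5926 × 2.5312 × 2.619 × 0.92523 = 50.706.

50.71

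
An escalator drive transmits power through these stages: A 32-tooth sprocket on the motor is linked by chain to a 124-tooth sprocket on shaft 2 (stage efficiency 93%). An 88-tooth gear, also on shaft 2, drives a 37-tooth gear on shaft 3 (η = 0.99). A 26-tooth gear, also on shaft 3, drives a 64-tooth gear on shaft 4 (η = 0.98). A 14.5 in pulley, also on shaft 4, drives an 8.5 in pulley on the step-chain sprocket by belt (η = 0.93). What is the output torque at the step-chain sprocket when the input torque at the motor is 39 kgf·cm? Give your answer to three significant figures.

chain 124/32 = 3.875 → τ = 39·3.875·0.93 = 140.55 kgf·cm
gear mesh 37/88 = 0.42045 → τ = 140.55·0.42045·0.99 = 58.502 kgf·cm
gear mesh 64/26 = 2.4615 → τ = 58.502·2.4615·0.98 = 141.13 kgf·cm
belt 8.5/14.5 = 0.58621 → τ = 141.13·0.58621·0.93 = 76.938 kgf·cm

76.9 kgf·cm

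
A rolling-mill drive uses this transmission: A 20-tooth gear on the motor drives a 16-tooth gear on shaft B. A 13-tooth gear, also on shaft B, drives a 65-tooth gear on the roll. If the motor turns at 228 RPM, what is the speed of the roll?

Gear mesh: ratio = 16/20 = 0.8, so shaft B turns at 228 / 0.8 = 285 RPM.
Gear mesh: ratio = 65/13 = 5, so the roll turns at 285 / 5 = 57 RPM.

57 RPM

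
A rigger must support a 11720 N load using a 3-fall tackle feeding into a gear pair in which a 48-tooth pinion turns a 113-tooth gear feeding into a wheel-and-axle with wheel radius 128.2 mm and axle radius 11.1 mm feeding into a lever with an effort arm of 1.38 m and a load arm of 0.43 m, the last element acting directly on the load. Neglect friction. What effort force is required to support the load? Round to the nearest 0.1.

44.8 N

Block-and-tackle MA = number of supporting rope parts = 3.
Gear pair MA = 113/48 = 2.3542.
Wheel-and-axle MA = R/r = 128.2/11.1 = 11.55.
Lever MA = effort arm / load arm = 1.38/0.43 = 3.2093.
Combined ideal MA = 3 × 2.3542 × 11.55 × 3.2093 = 261.78.
Effort = load / MA = 11720 / 261.78 = 44.771 N.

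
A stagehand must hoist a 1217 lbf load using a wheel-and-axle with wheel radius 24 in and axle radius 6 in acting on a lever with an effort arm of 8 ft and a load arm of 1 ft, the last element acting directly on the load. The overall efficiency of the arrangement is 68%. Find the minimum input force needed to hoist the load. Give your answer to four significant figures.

55.93 lbf

Wheel-and-axle MA = R/r = 24/6 = 4.
Lever MA = effort arm / load arm = 8/1 = 8.
Combined ideal MA = 4 × 8 = 32.
Actual MA = 32 × 0.68 = 21.76.
Effort = load / actual MA = 1217 / 21.76 = 55.928 lbf.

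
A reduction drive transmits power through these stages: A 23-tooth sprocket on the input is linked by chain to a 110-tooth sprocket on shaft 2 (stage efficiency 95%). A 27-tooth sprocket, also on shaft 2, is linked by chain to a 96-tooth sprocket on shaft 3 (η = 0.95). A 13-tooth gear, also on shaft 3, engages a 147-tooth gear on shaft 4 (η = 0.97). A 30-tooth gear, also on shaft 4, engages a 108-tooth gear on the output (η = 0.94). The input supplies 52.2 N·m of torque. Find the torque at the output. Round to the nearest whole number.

29735 N·m

After the chain (110/23): 52.2 × 4.7826 × 0.95 = 237.17 N·m
After the chain (96/27): 237.17 × 3.5556 × 0.95 = 801.11 N·m
After the gear mesh (147/13): 801.11 × 11.308 × 0.97 = 8786.9 N·m
After the gear mesh (108/30): 8786.9 × 3.6 × 0.94 = 29735 N·m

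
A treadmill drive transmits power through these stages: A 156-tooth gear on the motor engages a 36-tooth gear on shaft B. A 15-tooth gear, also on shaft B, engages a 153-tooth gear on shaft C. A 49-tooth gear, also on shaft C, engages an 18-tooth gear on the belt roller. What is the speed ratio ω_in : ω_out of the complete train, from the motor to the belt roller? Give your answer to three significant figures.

Each stage contributes driven/driver: gear mesh 36/156 = 0.23077, gear mesh 153/15 = 10.2, gear mesh 18/49 = 0.36735.
Overall: 0.23077 × 10.2 × 0.36735 = 0.86468.

0.865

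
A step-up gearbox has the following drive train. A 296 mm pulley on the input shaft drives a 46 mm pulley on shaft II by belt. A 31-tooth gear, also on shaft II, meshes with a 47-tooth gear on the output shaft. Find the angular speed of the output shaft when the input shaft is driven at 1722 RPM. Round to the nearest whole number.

belt 46/296 = 0.15541 → 1722/0.15541 = 11081 RPM
gear mesh 47/31 = 1.5161 → 11081/1.5161 = 7308.5 RPM

7309 RPM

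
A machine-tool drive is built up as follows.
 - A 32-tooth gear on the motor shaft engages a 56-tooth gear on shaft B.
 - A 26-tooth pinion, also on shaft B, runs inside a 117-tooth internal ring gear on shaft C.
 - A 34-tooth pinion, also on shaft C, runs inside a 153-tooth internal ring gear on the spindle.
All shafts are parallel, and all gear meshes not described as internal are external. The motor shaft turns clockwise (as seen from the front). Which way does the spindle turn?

anticlockwise

the motor shaft → shaft B: external mesh, 1 reversal → CCW.
shaft B → shaft C: internal mesh, same direction → CCW.
shaft C → the spindle: internal mesh, same direction → CCW.
1 reversal in total — an odd number — so the spindle turns opposite to the motor shaft.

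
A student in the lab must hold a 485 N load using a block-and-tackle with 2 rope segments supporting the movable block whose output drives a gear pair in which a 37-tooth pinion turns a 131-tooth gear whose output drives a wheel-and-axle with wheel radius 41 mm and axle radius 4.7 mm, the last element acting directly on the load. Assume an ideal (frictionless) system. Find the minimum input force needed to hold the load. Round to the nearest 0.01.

7.85 N

Block-and-tackle MA = number of supporting rope parts = 2.
Gear pair MA = 131/37 = 3.5405.
Wheel-and-axle MA = R/r = 41/4.7 = 8.7234.
Combined ideal MA = 2 × 3.5405 × 8.7234 = 61.771.
Effort = load / MA = 485 / 61.771 = 7.8516 N.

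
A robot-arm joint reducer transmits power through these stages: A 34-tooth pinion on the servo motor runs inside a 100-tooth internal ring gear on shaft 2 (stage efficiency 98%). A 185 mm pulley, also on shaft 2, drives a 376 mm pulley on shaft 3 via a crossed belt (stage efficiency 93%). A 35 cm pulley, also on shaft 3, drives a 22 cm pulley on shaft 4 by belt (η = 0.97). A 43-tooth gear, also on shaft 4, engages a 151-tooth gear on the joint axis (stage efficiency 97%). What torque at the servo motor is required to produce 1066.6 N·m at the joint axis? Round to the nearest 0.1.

Overall ratio R = 2.9412 × 2.0324 × 0.62857 × 3.5116 = 13.195; overall efficiency η = 0.98 × 0.93 × 0.97 × 0.97 = 0.8575.
Input torque = output torque / (R × η) = 1066.6 / (13.195 × 0.8575) = 94.265 N·m.

94.3 N·m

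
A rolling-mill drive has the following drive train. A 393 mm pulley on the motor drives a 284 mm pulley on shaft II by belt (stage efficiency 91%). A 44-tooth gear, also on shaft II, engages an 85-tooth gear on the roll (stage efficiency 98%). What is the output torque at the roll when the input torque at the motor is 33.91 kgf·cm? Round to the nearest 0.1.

42.2 kgf·cm

After the belt (284/393): 33.91 × 0.72265 × 0.91 = 22.299 kgf·cm
After the gear mesh (85/44): 22.299 × 1.9318 × 0.98 = 42.217 kgf·cm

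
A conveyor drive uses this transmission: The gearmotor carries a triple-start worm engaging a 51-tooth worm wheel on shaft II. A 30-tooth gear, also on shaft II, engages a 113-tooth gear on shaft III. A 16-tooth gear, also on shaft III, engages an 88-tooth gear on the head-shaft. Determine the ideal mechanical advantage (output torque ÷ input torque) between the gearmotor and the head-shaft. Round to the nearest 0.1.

Each stage contributes driven/driver: worm 51/3 = 17, gear mesh 113/30 = 3.7667, gear mesh 88/16 = 5.5.
Overall: 17 × 3.7667 × 5.5 = 352.18.

352.2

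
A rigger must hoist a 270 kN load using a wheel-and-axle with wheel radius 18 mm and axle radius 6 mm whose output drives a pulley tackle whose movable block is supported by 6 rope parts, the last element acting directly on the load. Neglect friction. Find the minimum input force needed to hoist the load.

15 kN

Wheel-and-axle MA = R/r = 18/6 = 3.
Block-and-tackle MA = number of supporting rope parts = 6.
Combined ideal MA = 3 × 6 = 18.
Effort = load / MA = 270 / 18 = 15 kN.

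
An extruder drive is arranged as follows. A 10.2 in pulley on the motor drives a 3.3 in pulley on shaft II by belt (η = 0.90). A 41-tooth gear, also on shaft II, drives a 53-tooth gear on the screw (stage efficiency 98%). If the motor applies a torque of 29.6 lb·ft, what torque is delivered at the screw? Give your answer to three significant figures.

Belt: ratio = 3.3/10.2 = 0.32353; torque at shaft II = 29.6 × 0.32353 × 0.90 = 8.6188 lb·ft.
Gear mesh: ratio = 53/41 = 1.2927; torque at the screw = 8.6188 × 1.2927 × 0.98 = 10.919 lb·ft.

10.9 lb·ft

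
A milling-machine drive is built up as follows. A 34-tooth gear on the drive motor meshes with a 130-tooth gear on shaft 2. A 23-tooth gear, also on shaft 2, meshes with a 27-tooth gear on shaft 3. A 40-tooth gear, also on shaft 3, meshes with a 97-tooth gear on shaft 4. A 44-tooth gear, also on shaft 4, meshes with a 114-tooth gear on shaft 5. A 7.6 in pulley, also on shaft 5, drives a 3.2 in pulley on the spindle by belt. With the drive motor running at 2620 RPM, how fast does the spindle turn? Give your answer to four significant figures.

220.6 RPM

gear mesh 130/34 = 3.8235 → 2620/3.8235 = 685.23 RPM
gear mesh 27/23 = 1.1739 → 685.23/1.1739 = 583.72 RPM
gear mesh 97/40 = 2.425 → 583.72/2.425 = 240.71 RPM
gear mesh 114/44 = 2.5909 → 240.71/2.5909 = 92.905 RPM
belt 3.2/7.6 = 0.42105 → 92.905/0.42105 = 220.65 RPM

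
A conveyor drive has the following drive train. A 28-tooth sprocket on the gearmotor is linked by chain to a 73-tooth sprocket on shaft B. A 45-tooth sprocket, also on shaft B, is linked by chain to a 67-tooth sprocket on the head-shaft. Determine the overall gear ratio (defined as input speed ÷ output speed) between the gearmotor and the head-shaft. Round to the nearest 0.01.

3.88

Each stage contributes driven/driver: chain 73/28 = 2.6071, chain 67/45 = 1.4889.
Overall: 2.6071 × 1.4889 = 3.8817.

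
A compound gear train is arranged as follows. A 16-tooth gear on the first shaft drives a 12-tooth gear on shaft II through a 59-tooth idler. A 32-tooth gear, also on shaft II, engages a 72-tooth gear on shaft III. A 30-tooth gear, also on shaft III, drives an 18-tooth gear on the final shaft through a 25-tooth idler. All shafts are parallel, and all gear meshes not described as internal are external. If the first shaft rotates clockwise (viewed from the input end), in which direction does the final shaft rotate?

the first shaft → shaft II: driver → idler → driven is 2 external meshes, 2 reversals → CW.
shaft II → shaft III: external mesh, 1 reversal → CCW.
shaft III → the final shaft: driver → idler → driven is 2 external meshes, 2 reversals → CCW.
5 reversals in total — an odd number — so the final shaft turns opposite to the first shaft.

counterclockwise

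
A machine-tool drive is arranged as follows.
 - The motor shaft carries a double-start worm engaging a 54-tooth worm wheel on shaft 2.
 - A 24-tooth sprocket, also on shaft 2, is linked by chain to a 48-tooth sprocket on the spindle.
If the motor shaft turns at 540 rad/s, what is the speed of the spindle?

10 rad/s

worm 54/2 = 27 → 540/27 = 20 rad/s
chain 48/24 = 2 → 20/2 = 10 rad/s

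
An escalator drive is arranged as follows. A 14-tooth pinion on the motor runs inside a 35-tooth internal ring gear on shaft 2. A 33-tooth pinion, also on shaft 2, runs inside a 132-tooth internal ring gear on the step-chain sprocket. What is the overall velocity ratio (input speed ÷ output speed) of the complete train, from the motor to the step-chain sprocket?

10

Each stage contributes driven/driver: internal gear 35/14 = 2.5, internal gear 132/33 = 4.
Overall: 2.5 × 4 = 10.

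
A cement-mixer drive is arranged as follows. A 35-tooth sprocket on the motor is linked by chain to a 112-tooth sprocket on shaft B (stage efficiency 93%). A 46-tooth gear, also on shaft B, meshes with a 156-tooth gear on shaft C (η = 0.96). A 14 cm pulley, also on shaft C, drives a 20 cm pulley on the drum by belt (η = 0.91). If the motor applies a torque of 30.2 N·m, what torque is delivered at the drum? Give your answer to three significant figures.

Chain: ratio = 112/35 = 3.2; torque at shaft B = 30.2 × 3.2 × 0.93 = 89.875 N·m.
Gear mesh: ratio = 156/46 = 3.3913; torque at shaft C = 89.875 × 3.3913 × 0.96 = 292.6 N·m.
Belt: ratio = 20/14 = 1.4286; torque at the drum = 292.6 × 1.4286 × 0.91 = 380.38 N·m.

380 N·m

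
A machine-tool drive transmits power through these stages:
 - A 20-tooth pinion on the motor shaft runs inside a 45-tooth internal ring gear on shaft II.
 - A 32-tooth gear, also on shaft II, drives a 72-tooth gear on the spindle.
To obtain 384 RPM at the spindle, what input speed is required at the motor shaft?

1944 RPM

Overall ratio R = 2.25 × 2.25 = 5.0625.
Required input speed = output speed × R = 384 × 5.0625 = 1944 RPM.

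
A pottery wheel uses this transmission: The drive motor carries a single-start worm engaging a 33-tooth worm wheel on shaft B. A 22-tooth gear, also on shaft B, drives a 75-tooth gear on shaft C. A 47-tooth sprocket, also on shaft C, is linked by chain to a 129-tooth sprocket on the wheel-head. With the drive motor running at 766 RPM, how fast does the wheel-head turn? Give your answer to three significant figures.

2.48 RPM

Worm: ratio = 33/1 = 33, so shaft B turns at 766 / 33 = 23.212 RPM.
Gear mesh: ratio = 75/22 = 3.4091, so shaft C turns at 23.212 / 3.4091 = 6.8089 RPM.
Chain: ratio = 129/47 = 2.7447, so the wheel-head turns at 6.8089 / 2.7447 = 2.4808 RPM.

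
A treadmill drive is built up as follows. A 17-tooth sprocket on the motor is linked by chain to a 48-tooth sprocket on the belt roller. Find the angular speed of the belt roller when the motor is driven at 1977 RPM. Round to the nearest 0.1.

700.2 RPM

chain 48/17 = 2.8235 → 1977/2.8235 = 700.19 RPM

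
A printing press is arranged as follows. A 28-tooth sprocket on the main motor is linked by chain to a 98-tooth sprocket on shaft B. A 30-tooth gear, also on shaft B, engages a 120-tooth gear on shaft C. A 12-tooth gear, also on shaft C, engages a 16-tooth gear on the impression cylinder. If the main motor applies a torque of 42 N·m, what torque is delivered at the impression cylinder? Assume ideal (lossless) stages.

784 N·m

Chain: ratio = 98/28 = 3.5; torque at shaft B = 42 × 3.5 = 147 N·m.
Gear mesh: ratio = 120/30 = 4; torque at shaft C = 147 × 4 = 588 N·m.
Gear mesh: ratio = 16/12 = 1.3333; torque at the impression cylinder = 588 × 1.3333 = 784 N·m.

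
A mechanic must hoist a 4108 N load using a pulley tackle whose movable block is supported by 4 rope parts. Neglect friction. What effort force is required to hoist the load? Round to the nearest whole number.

1027 N

Block-and-tackle MA = number of supporting rope parts = 4.
Effort = load / MA = 4108 / 4 = 1027 N.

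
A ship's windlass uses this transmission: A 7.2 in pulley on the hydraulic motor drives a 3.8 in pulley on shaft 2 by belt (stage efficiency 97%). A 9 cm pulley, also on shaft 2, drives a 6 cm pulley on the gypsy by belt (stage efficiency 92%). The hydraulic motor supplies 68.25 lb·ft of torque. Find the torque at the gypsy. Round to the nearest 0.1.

After the belt (3.8/7.2): 68.25 × 0.52778 × 0.97 = 34.94 lb·ft
After the belt (6/9): 34.94 × 0.66667 × 0.92 = 21.43 lb·ft

21.4 lb·ft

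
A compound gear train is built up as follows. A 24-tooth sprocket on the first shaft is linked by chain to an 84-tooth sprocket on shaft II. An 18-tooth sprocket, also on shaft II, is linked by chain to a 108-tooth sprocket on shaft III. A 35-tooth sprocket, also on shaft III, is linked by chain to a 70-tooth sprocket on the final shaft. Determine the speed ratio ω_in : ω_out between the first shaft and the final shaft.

42

Each stage contributes driven/driver: chain 84/24 = 3.5, chain 108/18 = 6, chain 70/35 = 2.
Overall: 3.5 × 6 × 2 = 42.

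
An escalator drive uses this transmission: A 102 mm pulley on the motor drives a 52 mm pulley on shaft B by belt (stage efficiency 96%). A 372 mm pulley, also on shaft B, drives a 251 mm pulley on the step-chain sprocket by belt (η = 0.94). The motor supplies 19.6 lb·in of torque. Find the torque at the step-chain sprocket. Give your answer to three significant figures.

6.08 lb·in

belt 52/102 = 0.5098 → τ = 19.6·0.5098·0.96 = 9.5925 lb·in
belt 251/372 = 0.67473 → τ = 9.5925·0.67473·0.94 = 6.084 lb·in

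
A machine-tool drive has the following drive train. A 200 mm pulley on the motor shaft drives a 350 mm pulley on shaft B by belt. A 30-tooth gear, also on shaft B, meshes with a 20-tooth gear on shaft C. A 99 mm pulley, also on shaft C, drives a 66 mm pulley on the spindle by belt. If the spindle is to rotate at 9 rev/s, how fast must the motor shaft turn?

Overall ratio R = 1.75 × 0.66667 × 0.66667 = 0.77778.
Required input speed = output speed × R = 9 × 0.77778 = 7 rev/s.

7 rev/s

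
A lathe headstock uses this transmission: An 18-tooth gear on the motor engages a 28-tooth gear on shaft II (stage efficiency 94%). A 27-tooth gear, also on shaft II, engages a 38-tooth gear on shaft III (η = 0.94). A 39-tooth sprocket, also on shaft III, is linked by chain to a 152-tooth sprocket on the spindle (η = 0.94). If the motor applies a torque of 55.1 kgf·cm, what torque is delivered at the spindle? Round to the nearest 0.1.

After the gear mesh (28/18): 55.1 × 1.5556 × 0.94 = 80.568 kgf·cm
After the gear mesh (38/27): 80.568 × 1.4074 × 0.94 = 106.59 kgf·cm
After the chain (152/39): 106.59 × 3.8974 × 0.94 = 390.5 kgf·cm

390.5 kgf·cm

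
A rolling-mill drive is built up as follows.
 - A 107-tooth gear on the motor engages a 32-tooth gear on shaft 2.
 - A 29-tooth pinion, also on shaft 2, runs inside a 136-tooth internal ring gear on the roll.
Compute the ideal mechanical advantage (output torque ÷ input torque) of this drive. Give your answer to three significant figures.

Each stage contributes driven/driver: gear mesh 32/107 = 0.29907, internal gear 136/29 = 4.6897.
Overall: 0.29907 × 4.6897 = 1.4025.

1.40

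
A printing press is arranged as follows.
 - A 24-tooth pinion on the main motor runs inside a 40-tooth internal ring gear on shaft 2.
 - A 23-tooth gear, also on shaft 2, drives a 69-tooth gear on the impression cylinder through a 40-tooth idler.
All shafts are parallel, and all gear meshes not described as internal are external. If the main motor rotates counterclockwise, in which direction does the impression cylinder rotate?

the main motor → shaft 2: internal mesh, same direction → CCW.
shaft 2 → the impression cylinder: driver → idler → driven is 2 external meshes, 2 reversals → CCW.
2 reversals in total — an even number — so the impression cylinder turns the same way as the main motor.

counterclockwise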